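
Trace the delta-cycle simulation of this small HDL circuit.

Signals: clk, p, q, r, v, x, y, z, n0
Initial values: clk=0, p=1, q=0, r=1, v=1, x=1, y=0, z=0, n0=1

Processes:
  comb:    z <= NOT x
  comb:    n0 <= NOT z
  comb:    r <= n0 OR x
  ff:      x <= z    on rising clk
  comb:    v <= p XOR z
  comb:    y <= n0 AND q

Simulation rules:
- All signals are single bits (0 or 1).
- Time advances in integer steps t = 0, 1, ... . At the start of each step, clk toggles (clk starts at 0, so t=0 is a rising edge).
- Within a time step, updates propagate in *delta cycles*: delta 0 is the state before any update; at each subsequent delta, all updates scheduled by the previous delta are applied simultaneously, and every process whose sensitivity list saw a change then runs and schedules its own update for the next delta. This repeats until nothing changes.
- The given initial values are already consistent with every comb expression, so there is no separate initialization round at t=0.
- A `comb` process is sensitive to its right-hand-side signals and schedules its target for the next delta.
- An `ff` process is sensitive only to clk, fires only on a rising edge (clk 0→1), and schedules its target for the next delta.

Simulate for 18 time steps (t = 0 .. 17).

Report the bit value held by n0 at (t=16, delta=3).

[bits: clk,z,y,n0,p,x,r,v,q]
t=0: Δ0=000111110 Δ1=100111110 Δ2=100110110 Δ3=110110110 Δ4=110010100 Δ5=110010000 | 5Δ
t=1: Δ0=110010000 Δ1=010010000 | 1Δ
t=2: Δ0=010010000 Δ1=110010000 Δ2=110011000 Δ3=100011100 Δ4=100111110 | 4Δ
t=3: Δ0=100111110 Δ1=000111110 | 1Δ
t=4: Δ0=000111110 Δ1=100111110 Δ2=100110110 Δ3=110110110 Δ4=110010100 Δ5=110010000 | 5Δ
t=5: Δ0=110010000 Δ1=010010000 | 1Δ
t=6: Δ0=010010000 Δ1=110010000 Δ2=110011000 Δ3=100011100 Δ4=100111110 | 4Δ
t=7: Δ0=100111110 Δ1=000111110 | 1Δ
t=8: Δ0=000111110 Δ1=100111110 Δ2=100110110 Δ3=110110110 Δ4=110010100 Δ5=110010000 | 5Δ
t=9: Δ0=110010000 Δ1=010010000 | 1Δ
t=10: Δ0=010010000 Δ1=110010000 Δ2=110011000 Δ3=100011100 Δ4=100111110 | 4Δ
t=11: Δ0=100111110 Δ1=000111110 | 1Δ
t=12: Δ0=000111110 Δ1=100111110 Δ2=100110110 Δ3=110110110 Δ4=110010100 Δ5=110010000 | 5Δ
t=13: Δ0=110010000 Δ1=010010000 | 1Δ
t=14: Δ0=010010000 Δ1=110010000 Δ2=110011000 Δ3=100011100 Δ4=100111110 | 4Δ
t=15: Δ0=100111110 Δ1=000111110 | 1Δ
t=16: Δ0=000111110 Δ1=100111110 Δ2=100110110 Δ3=110110110 Δ4=110010100 Δ5=110010000 | 5Δ
t=17: Δ0=110010000 Δ1=010010000 | 1Δ

1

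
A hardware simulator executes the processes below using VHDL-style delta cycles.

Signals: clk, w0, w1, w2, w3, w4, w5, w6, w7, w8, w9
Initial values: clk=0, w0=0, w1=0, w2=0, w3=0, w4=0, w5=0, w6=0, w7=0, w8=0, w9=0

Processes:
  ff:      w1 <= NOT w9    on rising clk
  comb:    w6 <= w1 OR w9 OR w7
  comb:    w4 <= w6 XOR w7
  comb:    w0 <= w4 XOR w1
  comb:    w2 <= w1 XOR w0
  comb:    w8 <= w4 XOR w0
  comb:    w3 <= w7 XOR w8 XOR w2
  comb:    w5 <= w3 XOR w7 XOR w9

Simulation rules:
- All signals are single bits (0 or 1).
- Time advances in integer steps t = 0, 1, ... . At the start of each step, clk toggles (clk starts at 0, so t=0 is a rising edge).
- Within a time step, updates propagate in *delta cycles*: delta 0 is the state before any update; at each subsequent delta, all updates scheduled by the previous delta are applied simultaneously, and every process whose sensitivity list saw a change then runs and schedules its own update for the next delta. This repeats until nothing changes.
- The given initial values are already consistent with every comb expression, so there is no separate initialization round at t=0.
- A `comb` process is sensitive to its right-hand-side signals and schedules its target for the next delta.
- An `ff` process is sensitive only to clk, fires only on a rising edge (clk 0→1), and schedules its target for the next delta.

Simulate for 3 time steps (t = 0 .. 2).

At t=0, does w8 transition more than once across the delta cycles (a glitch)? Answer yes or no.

t=0 Δ0: w3=0 clk=0 w5=0 w0=0 w7=0 w2=0 w6=0 w4=0 w9=0 w1=0 w8=0
  Δ1: clk:0→1
  Δ2: w1:0→1
  Δ3: w0:0→1, w2:0→1, w6:0→1
  Δ4: w3:0→1, w2:1→0, w4:0→1, w8:0→1
  Δ5: w5:0→1, w0:1→0, w8:1→0
  Δ6: w3:1→0, w2:0→1, w8:0→1
  Δ7: w5:1→0
  (7Δ to stable)
t=1 Δ0: w3=0 clk=1 w5=0 w0=0 w7=0 w2=1 w6=1 w4=1 w9=0 w1=1 w8=1
  Δ1: clk:1→0
  (1Δ to stable)
t=2 Δ0: w3=0 clk=0 w5=0 w0=0 w7=0 w2=1 w6=1 w4=1 w9=0 w1=1 w8=1
  Δ1: clk:0→1
  (1Δ to stable)

yes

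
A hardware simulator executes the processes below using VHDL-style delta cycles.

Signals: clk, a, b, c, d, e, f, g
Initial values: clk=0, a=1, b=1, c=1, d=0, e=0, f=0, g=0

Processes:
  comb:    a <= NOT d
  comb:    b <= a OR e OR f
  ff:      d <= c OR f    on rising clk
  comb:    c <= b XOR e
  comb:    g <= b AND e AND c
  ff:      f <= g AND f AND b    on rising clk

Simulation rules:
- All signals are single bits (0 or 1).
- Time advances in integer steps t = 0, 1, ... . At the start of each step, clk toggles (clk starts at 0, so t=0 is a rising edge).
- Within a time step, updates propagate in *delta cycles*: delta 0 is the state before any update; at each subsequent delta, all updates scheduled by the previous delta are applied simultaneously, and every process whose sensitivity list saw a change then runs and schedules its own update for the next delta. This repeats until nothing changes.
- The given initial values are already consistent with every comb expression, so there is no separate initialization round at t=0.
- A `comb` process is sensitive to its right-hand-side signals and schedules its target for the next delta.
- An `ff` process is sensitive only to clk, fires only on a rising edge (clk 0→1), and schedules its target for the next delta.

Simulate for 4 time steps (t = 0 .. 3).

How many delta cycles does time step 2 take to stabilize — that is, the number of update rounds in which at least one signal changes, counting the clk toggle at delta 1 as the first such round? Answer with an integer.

[bits: f,b,c,e,clk,d,a,g]
t=0: Δ0=01100010 Δ1=01101010 Δ2=01101110 Δ3=01101100 Δ4=00101100 Δ5=00001100 | 5Δ
t=1: Δ0=00001100 Δ1=00000100 | 1Δ
t=2: Δ0=00000100 Δ1=00001100 Δ2=00001000 Δ3=00001010 Δ4=01001010 Δ5=01101010 | 5Δ
t=3: Δ0=01101010 Δ1=01100010 | 1Δ

5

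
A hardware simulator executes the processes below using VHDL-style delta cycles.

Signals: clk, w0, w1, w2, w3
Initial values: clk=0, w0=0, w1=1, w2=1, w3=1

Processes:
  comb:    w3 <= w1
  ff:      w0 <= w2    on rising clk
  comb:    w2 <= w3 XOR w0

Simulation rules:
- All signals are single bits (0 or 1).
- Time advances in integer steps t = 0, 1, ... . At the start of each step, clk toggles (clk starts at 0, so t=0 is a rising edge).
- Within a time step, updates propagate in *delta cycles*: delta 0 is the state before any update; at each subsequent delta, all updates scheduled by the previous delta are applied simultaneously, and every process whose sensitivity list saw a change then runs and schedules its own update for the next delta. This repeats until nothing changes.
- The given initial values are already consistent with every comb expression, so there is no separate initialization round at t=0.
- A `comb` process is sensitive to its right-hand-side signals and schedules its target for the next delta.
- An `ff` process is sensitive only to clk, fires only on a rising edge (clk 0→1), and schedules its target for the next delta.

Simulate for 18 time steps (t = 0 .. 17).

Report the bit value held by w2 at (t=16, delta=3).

t=0 Δ0: w1=1 w2=1 w3=1 clk=0 w0=0
  Δ1: clk:0→1
  Δ2: w0:0→1
  Δ3: w2:1→0
  (3Δ to stable)
t=1 Δ0: w1=1 w2=0 w3=1 clk=1 w0=1
  Δ1: clk:1→0
  (1Δ to stable)
t=2 Δ0: w1=1 w2=0 w3=1 clk=0 w0=1
  Δ1: clk:0→1
  Δ2: w0:1→0
  Δ3: w2:0→1
  (3Δ to stable)
t=3 Δ0: w1=1 w2=1 w3=1 clk=1 w0=0
  Δ1: clk:1→0
  (1Δ to stable)
t=4 Δ0: w1=1 w2=1 w3=1 clk=0 w0=0
  Δ1: clk:0→1
  Δ2: w0:0→1
  Δ3: w2:1→0
  (3Δ to stable)
t=5 Δ0: w1=1 w2=0 w3=1 clk=1 w0=1
  Δ1: clk:1→0
  (1Δ to stable)
t=6 Δ0: w1=1 w2=0 w3=1 clk=0 w0=1
  Δ1: clk:0→1
  Δ2: w0:1→0
  Δ3: w2:0→1
  (3Δ to stable)
t=7 Δ0: w1=1 w2=1 w3=1 clk=1 w0=0
  Δ1: clk:1→0
  (1Δ to stable)
t=8 Δ0: w1=1 w2=1 w3=1 clk=0 w0=0
  Δ1: clk:0→1
  Δ2: w0:0→1
  Δ3: w2:1→0
  (3Δ to stable)
t=9 Δ0: w1=1 w2=0 w3=1 clk=1 w0=1
  Δ1: clk:1→0
  (1Δ to stable)
t=10 Δ0: w1=1 w2=0 w3=1 clk=0 w0=1
  Δ1: clk:0→1
  Δ2: w0:1→0
  Δ3: w2:0→1
  (3Δ to stable)
t=11 Δ0: w1=1 w2=1 w3=1 clk=1 w0=0
  Δ1: clk:1→0
  (1Δ to stable)
t=12 Δ0: w1=1 w2=1 w3=1 clk=0 w0=0
  Δ1: clk:0→1
  Δ2: w0:0→1
  Δ3: w2:1→0
  (3Δ to stable)
t=13 Δ0: w1=1 w2=0 w3=1 clk=1 w0=1
  Δ1: clk:1→0
  (1Δ to stable)
t=14 Δ0: w1=1 w2=0 w3=1 clk=0 w0=1
  Δ1: clk:0→1
  Δ2: w0:1→0
  Δ3: w2:0→1
  (3Δ to stable)
t=15 Δ0: w1=1 w2=1 w3=1 clk=1 w0=0
  Δ1: clk:1→0
  (1Δ to stable)
t=16 Δ0: w1=1 w2=1 w3=1 clk=0 w0=0
  Δ1: clk:0→1
  Δ2: w0:0→1
  Δ3: w2:1→0
  (3Δ to stable)
t=17 Δ0: w1=1 w2=0 w3=1 clk=1 w0=1
  Δ1: clk:1→0
  (1Δ to stable)

0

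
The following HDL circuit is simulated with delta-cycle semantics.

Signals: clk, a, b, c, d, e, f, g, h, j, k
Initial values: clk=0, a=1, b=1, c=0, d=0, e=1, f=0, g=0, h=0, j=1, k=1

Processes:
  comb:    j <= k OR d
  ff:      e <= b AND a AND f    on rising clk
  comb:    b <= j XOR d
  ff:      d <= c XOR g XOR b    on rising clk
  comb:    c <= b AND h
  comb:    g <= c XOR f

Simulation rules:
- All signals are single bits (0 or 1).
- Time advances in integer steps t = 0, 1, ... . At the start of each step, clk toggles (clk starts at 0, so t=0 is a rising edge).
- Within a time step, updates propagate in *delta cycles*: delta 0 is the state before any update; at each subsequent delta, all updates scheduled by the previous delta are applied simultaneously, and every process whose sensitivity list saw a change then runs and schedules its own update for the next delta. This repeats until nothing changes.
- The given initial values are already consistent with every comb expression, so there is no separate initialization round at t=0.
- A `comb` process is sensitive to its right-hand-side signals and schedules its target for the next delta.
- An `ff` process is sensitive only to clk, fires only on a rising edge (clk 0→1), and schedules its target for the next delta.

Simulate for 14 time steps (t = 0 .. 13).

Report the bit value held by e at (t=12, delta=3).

0

[bits: j,a,f,k,b,d,h,clk,g,c,e]
t=0: Δ0=11011000001 Δ1=11011001001 Δ2=11011101000 Δ3=11010101000 | 3Δ
t=1: Δ0=11010101000 Δ1=11010100000 | 1Δ
t=2: Δ0=11010100000 Δ1=11010101000 Δ2=11010001000 Δ3=11011001000 | 3Δ
t=3: Δ0=11011001000 Δ1=11011000000 | 1Δ
t=4: Δ0=11011000000 Δ1=11011001000 Δ2=11011101000 Δ3=11010101000 | 3Δ
t=5: Δ0=11010101000 Δ1=11010100000 | 1Δ
t=6: Δ0=11010100000 Δ1=11010101000 Δ2=11010001000 Δ3=11011001000 | 3Δ
t=7: Δ0=11011001000 Δ1=11011000000 | 1Δ
t=8: Δ0=11011000000 Δ1=11011001000 Δ2=11011101000 Δ3=11010101000 | 3Δ
t=9: Δ0=11010101000 Δ1=11010100000 | 1Δ
t=10: Δ0=11010100000 Δ1=11010101000 Δ2=11010001000 Δ3=11011001000 | 3Δ
t=11: Δ0=11011001000 Δ1=11011000000 | 1Δ
t=12: Δ0=11011000000 Δ1=11011001000 Δ2=11011101000 Δ3=11010101000 | 3Δ
t=13: Δ0=11010101000 Δ1=11010100000 | 1Δ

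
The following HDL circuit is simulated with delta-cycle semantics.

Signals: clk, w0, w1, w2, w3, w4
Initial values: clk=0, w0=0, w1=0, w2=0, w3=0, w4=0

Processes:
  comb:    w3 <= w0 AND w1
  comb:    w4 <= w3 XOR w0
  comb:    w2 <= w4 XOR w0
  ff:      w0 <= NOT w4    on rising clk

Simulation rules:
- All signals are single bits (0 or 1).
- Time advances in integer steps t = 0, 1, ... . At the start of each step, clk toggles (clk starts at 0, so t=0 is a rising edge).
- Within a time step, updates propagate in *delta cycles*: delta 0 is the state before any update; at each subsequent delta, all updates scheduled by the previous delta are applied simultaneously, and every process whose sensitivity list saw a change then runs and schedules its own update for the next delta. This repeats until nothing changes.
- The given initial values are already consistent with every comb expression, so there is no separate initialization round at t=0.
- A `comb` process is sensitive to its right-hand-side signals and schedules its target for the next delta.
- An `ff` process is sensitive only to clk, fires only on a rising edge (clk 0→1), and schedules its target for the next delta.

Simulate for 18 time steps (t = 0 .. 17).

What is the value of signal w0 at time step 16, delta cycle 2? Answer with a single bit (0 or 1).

t0.Δ0 w2=0 w0=0 clk=0 w1=0 w3=0 w4=0
t0.Δ1 w2=0 w0=0 clk=1 w1=0 w3=0 w4=0
t0.Δ2 w2=0 w0=1 clk=1 w1=0 w3=0 w4=0
t0.Δ3 w2=1 w0=1 clk=1 w1=0 w3=0 w4=1
t0.Δ4 w2=0 w0=1 clk=1 w1=0 w3=0 w4=1
t1.Δ0 w2=0 w0=1 clk=1 w1=0 w3=0 w4=1
t1.Δ1 w2=0 w0=1 clk=0 w1=0 w3=0 w4=1
t2.Δ0 w2=0 w0=1 clk=0 w1=0 w3=0 w4=1
t2.Δ1 w2=0 w0=1 clk=1 w1=0 w3=0 w4=1
t2.Δ2 w2=0 w0=0 clk=1 w1=0 w3=0 w4=1
t2.Δ3 w2=1 w0=0 clk=1 w1=0 w3=0 w4=0
t2.Δ4 w2=0 w0=0 clk=1 w1=0 w3=0 w4=0
t3.Δ0 w2=0 w0=0 clk=1 w1=0 w3=0 w4=0
t3.Δ1 w2=0 w0=0 clk=0 w1=0 w3=0 w4=0
t4.Δ0 w2=0 w0=0 clk=0 w1=0 w3=0 w4=0
t4.Δ1 w2=0 w0=0 clk=1 w1=0 w3=0 w4=0
t4.Δ2 w2=0 w0=1 clk=1 w1=0 w3=0 w4=0
t4.Δ3 w2=1 w0=1 clk=1 w1=0 w3=0 w4=1
t4.Δ4 w2=0 w0=1 clk=1 w1=0 w3=0 w4=1
t5.Δ0 w2=0 w0=1 clk=1 w1=0 w3=0 w4=1
t5.Δ1 w2=0 w0=1 clk=0 w1=0 w3=0 w4=1
t6.Δ0 w2=0 w0=1 clk=0 w1=0 w3=0 w4=1
t6.Δ1 w2=0 w0=1 clk=1 w1=0 w3=0 w4=1
t6.Δ2 w2=0 w0=0 clk=1 w1=0 w3=0 w4=1
t6.Δ3 w2=1 w0=0 clk=1 w1=0 w3=0 w4=0
t6.Δ4 w2=0 w0=0 clk=1 w1=0 w3=0 w4=0
t7.Δ0 w2=0 w0=0 clk=1 w1=0 w3=0 w4=0
t7.Δ1 w2=0 w0=0 clk=0 w1=0 w3=0 w4=0
t8.Δ0 w2=0 w0=0 clk=0 w1=0 w3=0 w4=0
t8.Δ1 w2=0 w0=0 clk=1 w1=0 w3=0 w4=0
t8.Δ2 w2=0 w0=1 clk=1 w1=0 w3=0 w4=0
t8.Δ3 w2=1 w0=1 clk=1 w1=0 w3=0 w4=1
t8.Δ4 w2=0 w0=1 clk=1 w1=0 w3=0 w4=1
t9.Δ0 w2=0 w0=1 clk=1 w1=0 w3=0 w4=1
t9.Δ1 w2=0 w0=1 clk=0 w1=0 w3=0 w4=1
t10.Δ0 w2=0 w0=1 clk=0 w1=0 w3=0 w4=1
t10.Δ1 w2=0 w0=1 clk=1 w1=0 w3=0 w4=1
t10.Δ2 w2=0 w0=0 clk=1 w1=0 w3=0 w4=1
t10.Δ3 w2=1 w0=0 clk=1 w1=0 w3=0 w4=0
t10.Δ4 w2=0 w0=0 clk=1 w1=0 w3=0 w4=0
t11.Δ0 w2=0 w0=0 clk=1 w1=0 w3=0 w4=0
t11.Δ1 w2=0 w0=0 clk=0 w1=0 w3=0 w4=0
t12.Δ0 w2=0 w0=0 clk=0 w1=0 w3=0 w4=0
t12.Δ1 w2=0 w0=0 clk=1 w1=0 w3=0 w4=0
t12.Δ2 w2=0 w0=1 clk=1 w1=0 w3=0 w4=0
t12.Δ3 w2=1 w0=1 clk=1 w1=0 w3=0 w4=1
t12.Δ4 w2=0 w0=1 clk=1 w1=0 w3=0 w4=1
t13.Δ0 w2=0 w0=1 clk=1 w1=0 w3=0 w4=1
t13.Δ1 w2=0 w0=1 clk=0 w1=0 w3=0 w4=1
t14.Δ0 w2=0 w0=1 clk=0 w1=0 w3=0 w4=1
t14.Δ1 w2=0 w0=1 clk=1 w1=0 w3=0 w4=1
t14.Δ2 w2=0 w0=0 clk=1 w1=0 w3=0 w4=1
t14.Δ3 w2=1 w0=0 clk=1 w1=0 w3=0 w4=0
t14.Δ4 w2=0 w0=0 clk=1 w1=0 w3=0 w4=0
t15.Δ0 w2=0 w0=0 clk=1 w1=0 w3=0 w4=0
t15.Δ1 w2=0 w0=0 clk=0 w1=0 w3=0 w4=0
t16.Δ0 w2=0 w0=0 clk=0 w1=0 w3=0 w4=0
t16.Δ1 w2=0 w0=0 clk=1 w1=0 w3=0 w4=0
t16.Δ2 w2=0 w0=1 clk=1 w1=0 w3=0 w4=0
t16.Δ3 w2=1 w0=1 clk=1 w1=0 w3=0 w4=1
t16.Δ4 w2=0 w0=1 clk=1 w1=0 w3=0 w4=1
t17.Δ0 w2=0 w0=1 clk=1 w1=0 w3=0 w4=1
t17.Δ1 w2=0 w0=1 clk=0 w1=0 w3=0 w4=1

1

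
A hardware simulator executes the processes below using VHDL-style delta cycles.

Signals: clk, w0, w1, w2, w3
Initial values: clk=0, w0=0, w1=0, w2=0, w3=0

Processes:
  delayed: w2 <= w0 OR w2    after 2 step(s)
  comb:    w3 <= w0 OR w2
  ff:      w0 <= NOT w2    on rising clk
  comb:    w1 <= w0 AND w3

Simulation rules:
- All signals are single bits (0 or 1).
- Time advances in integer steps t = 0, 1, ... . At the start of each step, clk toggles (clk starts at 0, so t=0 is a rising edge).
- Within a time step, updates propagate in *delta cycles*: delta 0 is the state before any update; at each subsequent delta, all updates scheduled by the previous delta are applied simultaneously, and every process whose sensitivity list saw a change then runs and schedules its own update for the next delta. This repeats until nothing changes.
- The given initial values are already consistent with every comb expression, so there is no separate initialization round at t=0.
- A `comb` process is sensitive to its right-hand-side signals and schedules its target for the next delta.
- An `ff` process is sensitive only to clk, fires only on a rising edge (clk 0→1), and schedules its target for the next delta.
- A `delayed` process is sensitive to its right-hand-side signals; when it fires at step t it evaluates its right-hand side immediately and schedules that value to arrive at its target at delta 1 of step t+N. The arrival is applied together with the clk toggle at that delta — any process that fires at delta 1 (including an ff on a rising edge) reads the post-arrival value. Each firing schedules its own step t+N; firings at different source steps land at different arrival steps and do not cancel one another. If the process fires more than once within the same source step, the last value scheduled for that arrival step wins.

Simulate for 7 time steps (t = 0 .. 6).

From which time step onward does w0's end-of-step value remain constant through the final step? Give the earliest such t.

2

t=0 Δ0: w3=0 w0=0 clk=0 w1=0 w2=0
  Δ1: clk:0→1
  Δ2: w0:0→1
  Δ3: w3:0→1
  Δ4: w1:0→1
  (4Δ to stable)
t=1 Δ0: w3=1 w0=1 clk=1 w1=1 w2=0
  Δ1: clk:1→0
  (1Δ to stable)
t=2 Δ0: w3=1 w0=1 clk=0 w1=1 w2=0
  Δ1: clk:0→1, w2:0→1
  Δ2: w0:1→0
  Δ3: w1:1→0
  (3Δ to stable)
t=3 Δ0: w3=1 w0=0 clk=1 w1=0 w2=1
  Δ1: clk:1→0
  (1Δ to stable)
t=4 Δ0: w3=1 w0=0 clk=0 w1=0 w2=1
  Δ1: clk:0→1
  (1Δ to stable)
t=5 Δ0: w3=1 w0=0 clk=1 w1=0 w2=1
  Δ1: clk:1→0
  (1Δ to stable)
t=6 Δ0: w3=1 w0=0 clk=0 w1=0 w2=1
  Δ1: clk:0→1
  (1Δ to stable)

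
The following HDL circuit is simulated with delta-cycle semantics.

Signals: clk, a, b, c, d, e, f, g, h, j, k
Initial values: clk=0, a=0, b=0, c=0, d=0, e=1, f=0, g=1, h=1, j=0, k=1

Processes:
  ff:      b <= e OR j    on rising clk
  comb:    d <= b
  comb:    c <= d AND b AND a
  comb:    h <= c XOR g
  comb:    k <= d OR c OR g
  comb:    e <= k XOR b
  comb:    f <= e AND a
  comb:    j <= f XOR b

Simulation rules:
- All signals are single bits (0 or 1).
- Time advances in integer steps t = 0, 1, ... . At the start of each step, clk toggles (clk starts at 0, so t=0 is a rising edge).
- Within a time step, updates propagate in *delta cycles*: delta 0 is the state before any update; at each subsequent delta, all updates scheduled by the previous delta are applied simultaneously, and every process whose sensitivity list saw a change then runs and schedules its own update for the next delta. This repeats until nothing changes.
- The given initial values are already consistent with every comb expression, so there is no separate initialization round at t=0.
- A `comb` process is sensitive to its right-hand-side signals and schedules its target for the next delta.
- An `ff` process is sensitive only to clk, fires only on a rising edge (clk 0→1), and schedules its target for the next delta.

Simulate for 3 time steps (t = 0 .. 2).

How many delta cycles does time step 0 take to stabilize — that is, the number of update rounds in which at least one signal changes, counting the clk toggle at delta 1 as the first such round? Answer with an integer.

[bits: a,k,d,b,g,c,f,h,j,clk,e]
t=0: Δ0=01001001001 Δ1=01001001011 Δ2=01011001011 Δ3=01111001110 | 3Δ
t=1: Δ0=01111001110 Δ1=01111001100 | 1Δ
t=2: Δ0=01111001100 Δ1=01111001110 | 1Δ

3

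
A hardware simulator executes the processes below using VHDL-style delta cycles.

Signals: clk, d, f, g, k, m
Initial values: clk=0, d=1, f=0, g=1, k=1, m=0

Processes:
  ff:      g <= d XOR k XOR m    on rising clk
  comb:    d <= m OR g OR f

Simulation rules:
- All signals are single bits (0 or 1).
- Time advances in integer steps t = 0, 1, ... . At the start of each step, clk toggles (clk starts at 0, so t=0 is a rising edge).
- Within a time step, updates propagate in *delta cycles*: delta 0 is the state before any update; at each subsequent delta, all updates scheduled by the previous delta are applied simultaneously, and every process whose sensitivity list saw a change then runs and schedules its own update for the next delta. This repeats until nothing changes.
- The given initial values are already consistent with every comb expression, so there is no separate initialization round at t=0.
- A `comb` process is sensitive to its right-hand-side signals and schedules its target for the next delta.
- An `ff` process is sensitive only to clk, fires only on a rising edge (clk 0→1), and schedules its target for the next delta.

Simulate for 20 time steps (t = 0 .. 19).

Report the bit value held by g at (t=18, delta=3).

t=0 Δ0: d=1 k=1 f=0 g=1 clk=0 m=0
  Δ1: clk:0→1
  Δ2: g:1→0
  Δ3: d:1→0
  (3Δ to stable)
t=1 Δ0: d=0 k=1 f=0 g=0 clk=1 m=0
  Δ1: clk:1→0
  (1Δ to stable)
t=2 Δ0: d=0 k=1 f=0 g=0 clk=0 m=0
  Δ1: clk:0→1
  Δ2: g:0→1
  Δ3: d:0→1
  (3Δ to stable)
t=3 Δ0: d=1 k=1 f=0 g=1 clk=1 m=0
  Δ1: clk:1→0
  (1Δ to stable)
t=4 Δ0: d=1 k=1 f=0 g=1 clk=0 m=0
  Δ1: clk:0→1
  Δ2: g:1→0
  Δ3: d:1→0
  (3Δ to stable)
t=5 Δ0: d=0 k=1 f=0 g=0 clk=1 m=0
  Δ1: clk:1→0
  (1Δ to stable)
t=6 Δ0: d=0 k=1 f=0 g=0 clk=0 m=0
  Δ1: clk:0→1
  Δ2: g:0→1
  Δ3: d:0→1
  (3Δ to stable)
t=7 Δ0: d=1 k=1 f=0 g=1 clk=1 m=0
  Δ1: clk:1→0
  (1Δ to stable)
t=8 Δ0: d=1 k=1 f=0 g=1 clk=0 m=0
  Δ1: clk:0→1
  Δ2: g:1→0
  Δ3: d:1→0
  (3Δ to stable)
t=9 Δ0: d=0 k=1 f=0 g=0 clk=1 m=0
  Δ1: clk:1→0
  (1Δ to stable)
t=10 Δ0: d=0 k=1 f=0 g=0 clk=0 m=0
  Δ1: clk:0→1
  Δ2: g:0→1
  Δ3: d:0→1
  (3Δ to stable)
t=11 Δ0: d=1 k=1 f=0 g=1 clk=1 m=0
  Δ1: clk:1→0
  (1Δ to stable)
t=12 Δ0: d=1 k=1 f=0 g=1 clk=0 m=0
  Δ1: clk:0→1
  Δ2: g:1→0
  Δ3: d:1→0
  (3Δ to stable)
t=13 Δ0: d=0 k=1 f=0 g=0 clk=1 m=0
  Δ1: clk:1→0
  (1Δ to stable)
t=14 Δ0: d=0 k=1 f=0 g=0 clk=0 m=0
  Δ1: clk:0→1
  Δ2: g:0→1
  Δ3: d:0→1
  (3Δ to stable)
t=15 Δ0: d=1 k=1 f=0 g=1 clk=1 m=0
  Δ1: clk:1→0
  (1Δ to stable)
t=16 Δ0: d=1 k=1 f=0 g=1 clk=0 m=0
  Δ1: clk:0→1
  Δ2: g:1→0
  Δ3: d:1→0
  (3Δ to stable)
t=17 Δ0: d=0 k=1 f=0 g=0 clk=1 m=0
  Δ1: clk:1→0
  (1Δ to stable)
t=18 Δ0: d=0 k=1 f=0 g=0 clk=0 m=0
  Δ1: clk:0→1
  Δ2: g:0→1
  Δ3: d:0→1
  (3Δ to stable)
t=19 Δ0: d=1 k=1 f=0 g=1 clk=1 m=0
  Δ1: clk:1→0
  (1Δ to stable)

1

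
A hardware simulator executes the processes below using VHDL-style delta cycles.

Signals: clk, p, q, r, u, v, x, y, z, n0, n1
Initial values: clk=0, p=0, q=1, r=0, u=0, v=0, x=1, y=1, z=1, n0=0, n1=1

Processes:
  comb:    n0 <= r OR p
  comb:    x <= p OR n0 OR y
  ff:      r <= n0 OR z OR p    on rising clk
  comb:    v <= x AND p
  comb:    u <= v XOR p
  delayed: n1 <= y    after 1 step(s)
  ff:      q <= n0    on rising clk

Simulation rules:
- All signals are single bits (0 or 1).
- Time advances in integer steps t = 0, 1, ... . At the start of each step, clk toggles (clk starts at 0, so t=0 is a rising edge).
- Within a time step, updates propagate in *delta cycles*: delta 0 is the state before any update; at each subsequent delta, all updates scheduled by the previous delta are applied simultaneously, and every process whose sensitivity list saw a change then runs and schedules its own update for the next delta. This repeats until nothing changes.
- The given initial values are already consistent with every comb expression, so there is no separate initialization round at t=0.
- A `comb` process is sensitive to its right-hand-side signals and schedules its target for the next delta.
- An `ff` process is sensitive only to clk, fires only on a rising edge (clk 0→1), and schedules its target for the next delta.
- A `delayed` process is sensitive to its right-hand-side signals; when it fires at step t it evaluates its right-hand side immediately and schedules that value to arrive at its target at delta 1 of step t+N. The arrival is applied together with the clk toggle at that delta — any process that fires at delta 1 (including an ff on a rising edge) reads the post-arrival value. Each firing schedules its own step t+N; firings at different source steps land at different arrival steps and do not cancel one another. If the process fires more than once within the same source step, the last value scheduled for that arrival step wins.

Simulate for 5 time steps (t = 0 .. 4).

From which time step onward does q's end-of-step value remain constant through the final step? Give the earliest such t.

2

t0.Δ0 n1=1 n0=0 x=1 r=0 y=1 u=0 v=0 clk=0 q=1 z=1 p=0
t0.Δ1 n1=1 n0=0 x=1 r=0 y=1 u=0 v=0 clk=1 q=1 z=1 p=0
t0.Δ2 n1=1 n0=0 x=1 r=1 y=1 u=0 v=0 clk=1 q=0 z=1 p=0
t0.Δ3 n1=1 n0=1 x=1 r=1 y=1 u=0 v=0 clk=1 q=0 z=1 p=0
t1.Δ0 n1=1 n0=1 x=1 r=1 y=1 u=0 v=0 clk=1 q=0 z=1 p=0
t1.Δ1 n1=1 n0=1 x=1 r=1 y=1 u=0 v=0 clk=0 q=0 z=1 p=0
t2.Δ0 n1=1 n0=1 x=1 r=1 y=1 u=0 v=0 clk=0 q=0 z=1 p=0
t2.Δ1 n1=1 n0=1 x=1 r=1 y=1 u=0 v=0 clk=1 q=0 z=1 p=0
t2.Δ2 n1=1 n0=1 x=1 r=1 y=1 u=0 v=0 clk=1 q=1 z=1 p=0
t3.Δ0 n1=1 n0=1 x=1 r=1 y=1 u=0 v=0 clk=1 q=1 z=1 p=0
t3.Δ1 n1=1 n0=1 x=1 r=1 y=1 u=0 v=0 clk=0 q=1 z=1 p=0
t4.Δ0 n1=1 n0=1 x=1 r=1 y=1 u=0 v=0 clk=0 q=1 z=1 p=0
t4.Δ1 n1=1 n0=1 x=1 r=1 y=1 u=0 v=0 clk=1 q=1 z=1 p=0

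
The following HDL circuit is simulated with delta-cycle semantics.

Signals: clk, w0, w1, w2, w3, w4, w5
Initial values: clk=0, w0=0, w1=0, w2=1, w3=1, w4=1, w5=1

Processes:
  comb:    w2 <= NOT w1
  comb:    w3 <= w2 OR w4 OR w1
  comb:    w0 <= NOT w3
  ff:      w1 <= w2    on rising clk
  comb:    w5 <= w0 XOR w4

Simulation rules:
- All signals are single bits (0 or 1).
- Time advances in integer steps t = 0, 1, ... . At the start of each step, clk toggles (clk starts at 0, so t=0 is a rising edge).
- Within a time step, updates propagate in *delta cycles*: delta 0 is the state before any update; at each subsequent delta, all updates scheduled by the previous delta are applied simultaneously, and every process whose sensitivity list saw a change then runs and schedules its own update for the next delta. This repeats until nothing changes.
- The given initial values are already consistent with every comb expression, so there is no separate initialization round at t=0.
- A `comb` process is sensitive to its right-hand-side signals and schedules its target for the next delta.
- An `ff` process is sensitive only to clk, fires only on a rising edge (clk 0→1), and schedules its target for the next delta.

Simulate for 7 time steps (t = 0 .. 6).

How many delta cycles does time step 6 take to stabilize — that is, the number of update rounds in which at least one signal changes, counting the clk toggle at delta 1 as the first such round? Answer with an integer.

3

t=0 Δ0: w0=0 w4=1 w5=1 w1=0 w3=1 clk=0 w2=1
  Δ1: clk:0→1
  Δ2: w1:0→1
  Δ3: w2:1→0
  (3Δ to stable)
t=1 Δ0: w0=0 w4=1 w5=1 w1=1 w3=1 clk=1 w2=0
  Δ1: clk:1→0
  (1Δ to stable)
t=2 Δ0: w0=0 w4=1 w5=1 w1=1 w3=1 clk=0 w2=0
  Δ1: clk:0→1
  Δ2: w1:1→0
  Δ3: w2:0→1
  (3Δ to stable)
t=3 Δ0: w0=0 w4=1 w5=1 w1=0 w3=1 clk=1 w2=1
  Δ1: clk:1→0
  (1Δ to stable)
t=4 Δ0: w0=0 w4=1 w5=1 w1=0 w3=1 clk=0 w2=1
  Δ1: clk:0→1
  Δ2: w1:0→1
  Δ3: w2:1→0
  (3Δ to stable)
t=5 Δ0: w0=0 w4=1 w5=1 w1=1 w3=1 clk=1 w2=0
  Δ1: clk:1→0
  (1Δ to stable)
t=6 Δ0: w0=0 w4=1 w5=1 w1=1 w3=1 clk=0 w2=0
  Δ1: clk:0→1
  Δ2: w1:1→0
  Δ3: w2:0→1
  (3Δ to stable)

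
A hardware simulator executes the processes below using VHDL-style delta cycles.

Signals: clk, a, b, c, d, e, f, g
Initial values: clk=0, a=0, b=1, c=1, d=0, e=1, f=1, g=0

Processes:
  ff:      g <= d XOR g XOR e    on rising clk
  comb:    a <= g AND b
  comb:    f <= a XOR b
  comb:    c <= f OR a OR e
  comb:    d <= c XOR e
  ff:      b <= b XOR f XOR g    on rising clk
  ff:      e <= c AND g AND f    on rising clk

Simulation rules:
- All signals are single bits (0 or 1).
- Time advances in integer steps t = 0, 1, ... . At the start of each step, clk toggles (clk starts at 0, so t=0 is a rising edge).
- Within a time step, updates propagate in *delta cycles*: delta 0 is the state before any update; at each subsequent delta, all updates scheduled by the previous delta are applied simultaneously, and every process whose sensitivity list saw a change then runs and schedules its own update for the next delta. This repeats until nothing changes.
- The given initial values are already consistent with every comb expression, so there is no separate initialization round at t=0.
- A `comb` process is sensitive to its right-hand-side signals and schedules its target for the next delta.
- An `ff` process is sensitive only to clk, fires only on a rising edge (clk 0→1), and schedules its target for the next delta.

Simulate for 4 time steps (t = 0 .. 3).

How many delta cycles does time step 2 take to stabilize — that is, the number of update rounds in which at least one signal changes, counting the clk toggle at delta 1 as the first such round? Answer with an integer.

5

t=0 Δ0: a=0 clk=0 e=1 d=0 c=1 g=0 f=1 b=1
  Δ1: clk:0→1
  Δ2: e:1→0, g:0→1, b:1→0
  Δ3: d:0→1, f:1→0
  Δ4: c:1→0
  Δ5: d:1→0
  (5Δ to stable)
t=1 Δ0: a=0 clk=1 e=0 d=0 c=0 g=1 f=0 b=0
  Δ1: clk:1→0
  (1Δ to stable)
t=2 Δ0: a=0 clk=0 e=0 d=0 c=0 g=1 f=0 b=0
  Δ1: clk:0→1
  Δ2: b:0→1
  Δ3: a:0→1, f:0→1
  Δ4: c:0→1, f:1→0
  Δ5: d:0→1
  (5Δ to stable)
t=3 Δ0: a=1 clk=1 e=0 d=1 c=1 g=1 f=0 b=1
  Δ1: clk:1→0
  (1Δ to stable)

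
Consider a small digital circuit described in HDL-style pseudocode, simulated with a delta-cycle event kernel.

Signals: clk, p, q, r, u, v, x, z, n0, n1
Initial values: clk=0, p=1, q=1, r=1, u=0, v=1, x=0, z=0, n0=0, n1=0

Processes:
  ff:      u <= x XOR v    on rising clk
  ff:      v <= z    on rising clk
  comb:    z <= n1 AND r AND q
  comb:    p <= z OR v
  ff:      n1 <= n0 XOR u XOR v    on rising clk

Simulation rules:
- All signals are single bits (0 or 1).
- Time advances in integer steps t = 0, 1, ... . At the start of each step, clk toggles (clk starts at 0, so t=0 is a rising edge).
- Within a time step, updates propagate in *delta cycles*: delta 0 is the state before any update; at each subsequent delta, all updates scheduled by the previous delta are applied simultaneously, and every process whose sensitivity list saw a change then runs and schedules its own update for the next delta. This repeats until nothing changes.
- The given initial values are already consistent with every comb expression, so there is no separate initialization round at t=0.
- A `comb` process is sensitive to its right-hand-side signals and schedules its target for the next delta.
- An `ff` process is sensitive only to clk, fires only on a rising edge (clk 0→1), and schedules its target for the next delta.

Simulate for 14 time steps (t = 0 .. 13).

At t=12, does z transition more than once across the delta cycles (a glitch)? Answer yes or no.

[bits: u,clk,n1,r,p,n0,z,q,x,v]
t=0: Δ0=0001100101 Δ1=0101100101 Δ2=1111100100 Δ3=1111001100 Δ4=1111101100 | 4Δ
t=1: Δ0=1111101100 Δ1=1011101100 | 1Δ
t=2: Δ0=1011101100 Δ1=1111101100 Δ2=0111101101 | 2Δ
t=3: Δ0=0111101101 Δ1=0011101101 | 1Δ
t=4: Δ0=0011101101 Δ1=0111101101 Δ2=1111101101 | 2Δ
t=5: Δ0=1111101101 Δ1=1011101101 | 1Δ
t=6: Δ0=1011101101 Δ1=1111101101 Δ2=1101101101 Δ3=1101100101 | 3Δ
t=7: Δ0=1101100101 Δ1=1001100101 | 1Δ
t=8: Δ0=1001100101 Δ1=1101100101 Δ2=1101100100 Δ3=1101000100 | 3Δ
t=9: Δ0=1101000100 Δ1=1001000100 | 1Δ
t=10: Δ0=1001000100 Δ1=1101000100 Δ2=0111000100 Δ3=0111001100 Δ4=0111101100 | 4Δ
t=11: Δ0=0111101100 Δ1=0011101100 | 1Δ
t=12: Δ0=0011101100 Δ1=0111101100 Δ2=0101101101 Δ3=0101100101 | 3Δ
t=13: Δ0=0101100101 Δ1=0001100101 | 1Δ

no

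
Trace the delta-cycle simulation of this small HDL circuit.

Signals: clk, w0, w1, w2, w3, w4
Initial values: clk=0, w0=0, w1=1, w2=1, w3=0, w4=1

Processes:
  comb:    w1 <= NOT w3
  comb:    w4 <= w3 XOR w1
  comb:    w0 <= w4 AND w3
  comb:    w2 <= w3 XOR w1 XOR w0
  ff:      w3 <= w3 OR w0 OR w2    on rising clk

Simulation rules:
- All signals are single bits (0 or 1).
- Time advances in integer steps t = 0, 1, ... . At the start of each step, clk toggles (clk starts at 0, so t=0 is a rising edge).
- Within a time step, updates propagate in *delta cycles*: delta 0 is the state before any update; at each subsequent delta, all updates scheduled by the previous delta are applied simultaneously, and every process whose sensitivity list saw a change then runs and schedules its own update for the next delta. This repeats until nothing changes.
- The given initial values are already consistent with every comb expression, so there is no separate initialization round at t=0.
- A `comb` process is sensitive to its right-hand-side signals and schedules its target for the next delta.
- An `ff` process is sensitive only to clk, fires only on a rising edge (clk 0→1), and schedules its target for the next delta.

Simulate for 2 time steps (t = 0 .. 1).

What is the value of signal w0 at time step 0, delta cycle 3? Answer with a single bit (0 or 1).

1

t=0 Δ0: w4=1 w1=1 w0=0 w3=0 clk=0 w2=1
  Δ1: clk:0→1
  Δ2: w3:0→1
  Δ3: w4:1→0, w1:1→0, w0:0→1, w2:1→0
  Δ4: w4:0→1, w0:1→0
  Δ5: w0:0→1, w2:0→1
  Δ6: w2:1→0
  (6Δ to stable)
t=1 Δ0: w4=1 w1=0 w0=1 w3=1 clk=1 w2=0
  Δ1: clk:1→0
  (1Δ to stable)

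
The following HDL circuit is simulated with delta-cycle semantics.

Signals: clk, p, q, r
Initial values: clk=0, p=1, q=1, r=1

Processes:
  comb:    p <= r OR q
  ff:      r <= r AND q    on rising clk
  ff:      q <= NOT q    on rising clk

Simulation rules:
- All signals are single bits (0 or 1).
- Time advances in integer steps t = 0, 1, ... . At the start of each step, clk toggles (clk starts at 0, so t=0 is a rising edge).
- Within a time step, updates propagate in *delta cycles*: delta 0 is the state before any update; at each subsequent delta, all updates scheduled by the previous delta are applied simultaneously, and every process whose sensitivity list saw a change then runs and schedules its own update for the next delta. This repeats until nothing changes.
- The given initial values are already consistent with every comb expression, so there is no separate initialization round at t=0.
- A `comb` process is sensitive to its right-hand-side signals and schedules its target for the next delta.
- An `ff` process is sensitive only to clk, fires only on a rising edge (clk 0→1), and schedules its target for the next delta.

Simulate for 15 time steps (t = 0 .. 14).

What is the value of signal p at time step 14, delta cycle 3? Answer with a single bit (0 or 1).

1

t=0 Δ0: clk=0 r=1 q=1 p=1
  Δ1: clk:0→1
  Δ2: q:1→0
  (2Δ to stable)
t=1 Δ0: clk=1 r=1 q=0 p=1
  Δ1: clk:1→0
  (1Δ to stable)
t=2 Δ0: clk=0 r=1 q=0 p=1
  Δ1: clk:0→1
  Δ2: r:1→0, q:0→1
  (2Δ to stable)
t=3 Δ0: clk=1 r=0 q=1 p=1
  Δ1: clk:1→0
  (1Δ to stable)
t=4 Δ0: clk=0 r=0 q=1 p=1
  Δ1: clk:0→1
  Δ2: q:1→0
  Δ3: p:1→0
  (3Δ to stable)
t=5 Δ0: clk=1 r=0 q=0 p=0
  Δ1: clk:1→0
  (1Δ to stable)
t=6 Δ0: clk=0 r=0 q=0 p=0
  Δ1: clk:0→1
  Δ2: q:0→1
  Δ3: p:0→1
  (3Δ to stable)
t=7 Δ0: clk=1 r=0 q=1 p=1
  Δ1: clk:1→0
  (1Δ to stable)
t=8 Δ0: clk=0 r=0 q=1 p=1
  Δ1: clk:0→1
  Δ2: q:1→0
  Δ3: p:1→0
  (3Δ to stable)
t=9 Δ0: clk=1 r=0 q=0 p=0
  Δ1: clk:1→0
  (1Δ to stable)
t=10 Δ0: clk=0 r=0 q=0 p=0
  Δ1: clk:0→1
  Δ2: q:0→1
  Δ3: p:0→1
  (3Δ to stable)
t=11 Δ0: clk=1 r=0 q=1 p=1
  Δ1: clk:1→0
  (1Δ to stable)
t=12 Δ0: clk=0 r=0 q=1 p=1
  Δ1: clk:0→1
  Δ2: q:1→0
  Δ3: p:1→0
  (3Δ to stable)
t=13 Δ0: clk=1 r=0 q=0 p=0
  Δ1: clk:1→0
  (1Δ to stable)
t=14 Δ0: clk=0 r=0 q=0 p=0
  Δ1: clk:0→1
  Δ2: q:0→1
  Δ3: p:0→1
  (3Δ to stable)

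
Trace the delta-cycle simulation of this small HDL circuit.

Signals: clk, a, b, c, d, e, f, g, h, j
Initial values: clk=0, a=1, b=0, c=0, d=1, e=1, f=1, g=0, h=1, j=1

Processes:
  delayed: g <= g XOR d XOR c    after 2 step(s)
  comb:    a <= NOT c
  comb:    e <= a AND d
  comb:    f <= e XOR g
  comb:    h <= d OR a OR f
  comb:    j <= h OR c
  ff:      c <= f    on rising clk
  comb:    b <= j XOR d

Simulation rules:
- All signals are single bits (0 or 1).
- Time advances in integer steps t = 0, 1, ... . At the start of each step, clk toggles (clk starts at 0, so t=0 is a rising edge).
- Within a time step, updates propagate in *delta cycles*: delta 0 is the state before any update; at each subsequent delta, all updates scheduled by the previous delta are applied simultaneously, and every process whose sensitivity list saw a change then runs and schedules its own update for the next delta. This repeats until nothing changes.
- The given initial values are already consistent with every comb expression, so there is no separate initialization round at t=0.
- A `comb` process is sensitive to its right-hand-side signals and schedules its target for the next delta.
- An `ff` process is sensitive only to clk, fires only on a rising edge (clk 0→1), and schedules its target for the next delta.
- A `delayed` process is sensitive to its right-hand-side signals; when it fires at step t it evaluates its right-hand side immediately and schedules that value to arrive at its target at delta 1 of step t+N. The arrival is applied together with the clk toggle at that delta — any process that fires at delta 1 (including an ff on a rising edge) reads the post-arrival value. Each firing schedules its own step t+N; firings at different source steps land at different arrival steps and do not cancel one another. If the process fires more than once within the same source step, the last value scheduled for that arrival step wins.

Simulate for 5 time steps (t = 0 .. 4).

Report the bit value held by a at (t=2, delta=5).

1

t=0 Δ0: e=1 clk=0 c=0 b=0 a=1 d=1 g=0 f=1 h=1 j=1
  Δ1: clk:0→1
  Δ2: c:0→1
  Δ3: a:1→0
  Δ4: e:1→0
  Δ5: f:1→0
  (5Δ to stable)
t=1 Δ0: e=0 clk=1 c=1 b=0 a=0 d=1 g=0 f=0 h=1 j=1
  Δ1: clk:1→0
  (1Δ to stable)
t=2 Δ0: e=0 clk=0 c=1 b=0 a=0 d=1 g=0 f=0 h=1 j=1
  Δ1: clk:0→1
  Δ2: c:1→0
  Δ3: a:0→1
  Δ4: e:0→1
  Δ5: f:0→1
  (5Δ to stable)
t=3 Δ0: e=1 clk=1 c=0 b=0 a=1 d=1 g=0 f=1 h=1 j=1
  Δ1: clk:1→0
  (1Δ to stable)
t=4 Δ0: e=1 clk=0 c=0 b=0 a=1 d=1 g=0 f=1 h=1 j=1
  Δ1: clk:0→1, g:0→1
  Δ2: c:0→1, f:1→0
  Δ3: a:1→0
  Δ4: e:1→0
  Δ5: f:0→1
  (5Δ to stable)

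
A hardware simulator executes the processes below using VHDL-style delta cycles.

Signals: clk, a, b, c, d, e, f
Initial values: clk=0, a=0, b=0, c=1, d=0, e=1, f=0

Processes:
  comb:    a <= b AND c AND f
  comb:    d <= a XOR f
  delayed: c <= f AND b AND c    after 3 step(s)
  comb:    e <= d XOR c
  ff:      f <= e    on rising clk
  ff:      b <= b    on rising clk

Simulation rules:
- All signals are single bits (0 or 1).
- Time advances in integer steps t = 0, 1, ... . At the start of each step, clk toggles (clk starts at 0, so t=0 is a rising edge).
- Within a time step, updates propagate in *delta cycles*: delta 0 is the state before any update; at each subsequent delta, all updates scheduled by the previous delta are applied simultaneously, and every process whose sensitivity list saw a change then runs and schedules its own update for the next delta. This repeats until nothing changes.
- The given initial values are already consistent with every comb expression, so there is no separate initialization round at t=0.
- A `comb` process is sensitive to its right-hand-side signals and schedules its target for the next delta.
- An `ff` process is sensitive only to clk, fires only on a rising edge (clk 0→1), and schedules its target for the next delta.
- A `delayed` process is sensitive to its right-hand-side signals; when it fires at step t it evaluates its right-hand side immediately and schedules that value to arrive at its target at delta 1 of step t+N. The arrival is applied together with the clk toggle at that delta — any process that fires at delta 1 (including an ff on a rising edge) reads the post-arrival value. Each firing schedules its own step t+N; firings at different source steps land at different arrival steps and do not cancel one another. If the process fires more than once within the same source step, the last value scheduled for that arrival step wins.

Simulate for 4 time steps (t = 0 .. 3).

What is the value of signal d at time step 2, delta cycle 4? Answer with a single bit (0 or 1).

0

t=0 Δ0: f=0 b=0 d=0 c=1 e=1 a=0 clk=0
  Δ1: clk:0→1
  Δ2: f:0→1
  Δ3: d:0→1
  Δ4: e:1→0
  (4Δ to stable)
t=1 Δ0: f=1 b=0 d=1 c=1 e=0 a=0 clk=1
  Δ1: clk:1→0
  (1Δ to stable)
t=2 Δ0: f=1 b=0 d=1 c=1 e=0 a=0 clk=0
  Δ1: clk:0→1
  Δ2: f:1→0
  Δ3: d:1→0
  Δ4: e:0→1
  (4Δ to stable)
t=3 Δ0: f=0 b=0 d=0 c=1 e=1 a=0 clk=1
  Δ1: c:1→0, clk:1→0
  Δ2: e:1→0
  (2Δ to stable)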